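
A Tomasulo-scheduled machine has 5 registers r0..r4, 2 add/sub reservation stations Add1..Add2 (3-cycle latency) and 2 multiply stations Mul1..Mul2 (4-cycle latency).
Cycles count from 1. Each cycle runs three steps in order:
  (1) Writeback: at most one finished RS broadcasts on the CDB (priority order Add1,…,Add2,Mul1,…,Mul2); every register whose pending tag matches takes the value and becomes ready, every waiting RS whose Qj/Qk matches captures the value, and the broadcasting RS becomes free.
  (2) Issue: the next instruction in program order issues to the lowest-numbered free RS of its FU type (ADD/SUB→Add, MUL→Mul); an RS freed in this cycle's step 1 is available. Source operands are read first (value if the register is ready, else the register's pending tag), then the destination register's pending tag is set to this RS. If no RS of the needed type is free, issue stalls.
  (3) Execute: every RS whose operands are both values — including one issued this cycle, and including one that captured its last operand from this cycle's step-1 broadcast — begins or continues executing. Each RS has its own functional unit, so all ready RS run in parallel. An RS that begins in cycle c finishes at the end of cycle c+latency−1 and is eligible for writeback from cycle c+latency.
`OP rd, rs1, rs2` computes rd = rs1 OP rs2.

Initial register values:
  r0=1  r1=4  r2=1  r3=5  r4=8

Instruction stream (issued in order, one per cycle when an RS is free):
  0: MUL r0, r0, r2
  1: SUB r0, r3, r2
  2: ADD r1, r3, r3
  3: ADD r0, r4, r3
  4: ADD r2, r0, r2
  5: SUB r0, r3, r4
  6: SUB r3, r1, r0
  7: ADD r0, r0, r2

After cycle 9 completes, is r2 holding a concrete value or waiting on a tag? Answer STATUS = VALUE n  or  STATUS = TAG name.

STATUS = TAG Add2

  c1: issue MUL r0<-Mul1  regs: r0:Mul1,r1:4,r2:1,r3:5,r4:8
  c2: issue SUB r0<-Add1  regs: r0:Add1,r1:4,r2:1,r3:5,r4:8
  c3: issue ADD r1<-Add2  regs: r0:Add1,r1:Add2,r2:1,r3:5,r4:8
  c4: stall  regs: r0:Add1,r1:Add2,r2:1,r3:5,r4:8
  c5: CDB Add1=4; issue ADD r0<-Add1  regs: r0:Add1,r1:Add2,r2:1,r3:5,r4:8
  c6: CDB Add2=10; issue ADD r2<-Add2  regs: r0:Add1,r1:10,r2:Add2,r3:5,r4:8
  c7: CDB Mul1=1; stall  regs: r0:Add1,r1:10,r2:Add2,r3:5,r4:8
  c8: CDB Add1=13; issue SUB r0<-Add1  regs: r0:Add1,r1:10,r2:Add2,r3:5,r4:8
  c9: stall  regs: r0:Add1,r1:10,r2:Add2,r3:5,r4:8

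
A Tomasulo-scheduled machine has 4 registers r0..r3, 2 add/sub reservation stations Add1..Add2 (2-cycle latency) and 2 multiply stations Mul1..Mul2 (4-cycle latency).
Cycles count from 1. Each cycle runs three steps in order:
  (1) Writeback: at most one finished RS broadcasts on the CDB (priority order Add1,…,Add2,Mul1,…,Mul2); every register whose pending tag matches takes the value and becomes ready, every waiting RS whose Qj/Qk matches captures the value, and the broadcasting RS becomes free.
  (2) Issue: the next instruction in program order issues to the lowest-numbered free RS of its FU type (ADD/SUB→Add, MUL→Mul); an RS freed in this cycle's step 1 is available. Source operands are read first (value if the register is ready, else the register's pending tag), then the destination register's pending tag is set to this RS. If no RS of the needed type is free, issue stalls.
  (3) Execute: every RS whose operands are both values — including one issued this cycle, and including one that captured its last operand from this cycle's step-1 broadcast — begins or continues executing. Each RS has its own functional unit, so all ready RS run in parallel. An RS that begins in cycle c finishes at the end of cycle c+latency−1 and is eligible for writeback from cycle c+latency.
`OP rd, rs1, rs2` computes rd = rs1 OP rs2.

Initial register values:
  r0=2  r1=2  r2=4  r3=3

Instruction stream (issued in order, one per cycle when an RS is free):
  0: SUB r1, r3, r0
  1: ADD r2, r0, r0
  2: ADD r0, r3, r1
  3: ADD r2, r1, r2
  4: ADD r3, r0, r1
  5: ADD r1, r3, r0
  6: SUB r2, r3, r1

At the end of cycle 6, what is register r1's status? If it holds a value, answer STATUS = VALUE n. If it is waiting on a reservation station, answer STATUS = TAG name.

c1: issue SUB r1<-Add1 | r0:2,r1:Add1,r2:4,r3:3
c2: issue ADD r2<-Add2 | r0:2,r1:Add1,r2:Add2,r3:3
c3: CDB Add1=1; issue ADD r0<-Add1 | r0:Add1,r1:1,r2:Add2,r3:3
c4: CDB Add2=4; issue ADD r2<-Add2 | r0:Add1,r1:1,r2:Add2,r3:3
c5: CDB Add1=4; issue ADD r3<-Add1 | r0:4,r1:1,r2:Add2,r3:Add1
c6: CDB Add2=5; issue ADD r1<-Add2 | r0:4,r1:Add2,r2:5,r3:Add1

STATUS = TAG Add2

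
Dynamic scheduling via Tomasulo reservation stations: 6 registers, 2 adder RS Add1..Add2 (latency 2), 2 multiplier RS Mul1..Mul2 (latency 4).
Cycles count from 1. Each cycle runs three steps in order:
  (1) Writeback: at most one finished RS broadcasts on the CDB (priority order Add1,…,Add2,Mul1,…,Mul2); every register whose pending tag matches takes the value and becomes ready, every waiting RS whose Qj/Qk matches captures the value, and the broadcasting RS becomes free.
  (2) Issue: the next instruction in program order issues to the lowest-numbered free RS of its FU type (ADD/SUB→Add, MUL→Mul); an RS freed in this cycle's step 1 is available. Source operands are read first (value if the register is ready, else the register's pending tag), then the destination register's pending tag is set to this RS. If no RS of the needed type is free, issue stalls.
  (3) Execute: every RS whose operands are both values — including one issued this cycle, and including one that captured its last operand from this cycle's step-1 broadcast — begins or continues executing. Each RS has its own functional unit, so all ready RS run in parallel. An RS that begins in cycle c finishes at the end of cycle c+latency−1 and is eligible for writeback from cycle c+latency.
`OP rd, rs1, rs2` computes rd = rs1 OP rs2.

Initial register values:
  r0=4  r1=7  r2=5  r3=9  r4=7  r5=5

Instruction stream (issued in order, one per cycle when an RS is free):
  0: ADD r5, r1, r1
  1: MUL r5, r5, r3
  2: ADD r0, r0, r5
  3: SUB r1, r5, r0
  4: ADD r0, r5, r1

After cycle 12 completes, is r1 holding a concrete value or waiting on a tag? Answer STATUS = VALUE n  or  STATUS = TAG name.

  c1: issue ADD r5<-Add1  regs: r0:4,r1:7,r2:5,r3:9,r4:7,r5:Add1
  c2: issue MUL r5<-Mul1  regs: r0:4,r1:7,r2:5,r3:9,r4:7,r5:Mul1
  c3: CDB Add1=14; issue ADD r0<-Add1  regs: r0:Add1,r1:7,r2:5,r3:9,r4:7,r5:Mul1
  c4: issue SUB r1<-Add2  regs: r0:Add1,r1:Add2,r2:5,r3:9,r4:7,r5:Mul1
  c5: stall  regs: r0:Add1,r1:Add2,r2:5,r3:9,r4:7,r5:Mul1
  c6: stall  regs: r0:Add1,r1:Add2,r2:5,r3:9,r4:7,r5:Mul1
  c7: CDB Mul1=126; stall  regs: r0:Add1,r1:Add2,r2:5,r3:9,r4:7,r5:126
  c8: stall  regs: r0:Add1,r1:Add2,r2:5,r3:9,r4:7,r5:126
  c9: CDB Add1=130; issue ADD r0<-Add1  regs: r0:Add1,r1:Add2,r2:5,r3:9,r4:7,r5:126
  c10: -  regs: r0:Add1,r1:Add2,r2:5,r3:9,r4:7,r5:126
  c11: CDB Add2=-4  regs: r0:Add1,r1:-4,r2:5,r3:9,r4:7,r5:126
  c12: -  regs: r0:Add1,r1:-4,r2:5,r3:9,r4:7,r5:126

STATUS = VALUE -4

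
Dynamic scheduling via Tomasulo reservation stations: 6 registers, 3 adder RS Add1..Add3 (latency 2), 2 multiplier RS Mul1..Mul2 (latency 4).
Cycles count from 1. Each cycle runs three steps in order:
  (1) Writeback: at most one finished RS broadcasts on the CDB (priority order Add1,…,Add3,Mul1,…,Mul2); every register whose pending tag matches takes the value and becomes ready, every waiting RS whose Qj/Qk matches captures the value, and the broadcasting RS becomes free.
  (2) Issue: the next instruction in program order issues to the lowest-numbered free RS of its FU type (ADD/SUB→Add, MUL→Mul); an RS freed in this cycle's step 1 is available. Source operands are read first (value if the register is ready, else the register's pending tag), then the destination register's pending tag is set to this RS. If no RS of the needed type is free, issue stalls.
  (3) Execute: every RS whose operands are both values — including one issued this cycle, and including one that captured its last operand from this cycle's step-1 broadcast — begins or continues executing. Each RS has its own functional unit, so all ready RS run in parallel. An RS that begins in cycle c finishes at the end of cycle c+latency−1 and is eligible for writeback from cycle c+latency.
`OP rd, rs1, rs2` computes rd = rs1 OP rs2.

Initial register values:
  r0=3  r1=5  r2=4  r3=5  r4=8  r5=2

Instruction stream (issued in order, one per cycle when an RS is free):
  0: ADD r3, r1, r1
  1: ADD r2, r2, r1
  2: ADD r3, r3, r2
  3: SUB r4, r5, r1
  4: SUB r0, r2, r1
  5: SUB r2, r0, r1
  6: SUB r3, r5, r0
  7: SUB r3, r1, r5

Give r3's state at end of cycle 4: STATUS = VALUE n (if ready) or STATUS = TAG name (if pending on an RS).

STATUS = TAG Add1

cycle 1: issue ADD r3<-Add1 // r0:3,r1:5,r2:4,r3:Add1,r4:8,r5:2
cycle 2: issue ADD r2<-Add2 // r0:3,r1:5,r2:Add2,r3:Add1,r4:8,r5:2
cycle 3: CDB Add1=10; issue ADD r3<-Add1 // r0:3,r1:5,r2:Add2,r3:Add1,r4:8,r5:2
cycle 4: CDB Add2=9; issue SUB r4<-Add2 // r0:3,r1:5,r2:9,r3:Add1,r4:Add2,r5:2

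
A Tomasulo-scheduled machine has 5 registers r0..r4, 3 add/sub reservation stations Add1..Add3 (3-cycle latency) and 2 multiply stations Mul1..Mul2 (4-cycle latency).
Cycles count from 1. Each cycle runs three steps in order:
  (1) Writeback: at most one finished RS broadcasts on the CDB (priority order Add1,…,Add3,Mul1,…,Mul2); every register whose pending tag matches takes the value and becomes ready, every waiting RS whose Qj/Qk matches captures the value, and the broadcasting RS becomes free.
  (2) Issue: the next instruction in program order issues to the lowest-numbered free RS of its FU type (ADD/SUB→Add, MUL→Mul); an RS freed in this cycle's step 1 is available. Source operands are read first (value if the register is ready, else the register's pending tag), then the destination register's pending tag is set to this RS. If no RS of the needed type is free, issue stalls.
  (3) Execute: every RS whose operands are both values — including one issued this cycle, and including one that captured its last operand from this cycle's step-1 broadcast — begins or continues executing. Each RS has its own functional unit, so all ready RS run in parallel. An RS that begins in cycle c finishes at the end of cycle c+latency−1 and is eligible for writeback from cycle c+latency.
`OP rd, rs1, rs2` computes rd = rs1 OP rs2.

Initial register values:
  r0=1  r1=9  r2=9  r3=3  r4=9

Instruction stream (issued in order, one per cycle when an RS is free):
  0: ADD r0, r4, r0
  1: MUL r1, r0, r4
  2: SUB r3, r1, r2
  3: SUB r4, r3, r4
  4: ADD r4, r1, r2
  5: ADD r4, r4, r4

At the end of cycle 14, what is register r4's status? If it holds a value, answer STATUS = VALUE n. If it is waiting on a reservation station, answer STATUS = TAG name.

  c1: issue ADD r0<-Add1  regs: r0:Add1,r1:9,r2:9,r3:3,r4:9
  c2: issue MUL r1<-Mul1  regs: r0:Add1,r1:Mul1,r2:9,r3:3,r4:9
  c3: issue SUB r3<-Add2  regs: r0:Add1,r1:Mul1,r2:9,r3:Add2,r4:9
  c4: CDB Add1=10; issue SUB r4<-Add1  regs: r0:10,r1:Mul1,r2:9,r3:Add2,r4:Add1
  c5: issue ADD r4<-Add3  regs: r0:10,r1:Mul1,r2:9,r3:Add2,r4:Add3
  c6: stall  regs: r0:10,r1:Mul1,r2:9,r3:Add2,r4:Add3
  c7: stall  regs: r0:10,r1:Mul1,r2:9,r3:Add2,r4:Add3
  c8: CDB Mul1=90; stall  regs: r0:10,r1:90,r2:9,r3:Add2,r4:Add3
  c9: stall  regs: r0:10,r1:90,r2:9,r3:Add2,r4:Add3
  c10: stall  regs: r0:10,r1:90,r2:9,r3:Add2,r4:Add3
  c11: CDB Add2=81; issue ADD r4<-Add2  regs: r0:10,r1:90,r2:9,r3:81,r4:Add2
  c12: CDB Add3=99  regs: r0:10,r1:90,r2:9,r3:81,r4:Add2
  c13: -  regs: r0:10,r1:90,r2:9,r3:81,r4:Add2
  c14: CDB Add1=72  regs: r0:10,r1:90,r2:9,r3:81,r4:Add2

STATUS = TAG Add2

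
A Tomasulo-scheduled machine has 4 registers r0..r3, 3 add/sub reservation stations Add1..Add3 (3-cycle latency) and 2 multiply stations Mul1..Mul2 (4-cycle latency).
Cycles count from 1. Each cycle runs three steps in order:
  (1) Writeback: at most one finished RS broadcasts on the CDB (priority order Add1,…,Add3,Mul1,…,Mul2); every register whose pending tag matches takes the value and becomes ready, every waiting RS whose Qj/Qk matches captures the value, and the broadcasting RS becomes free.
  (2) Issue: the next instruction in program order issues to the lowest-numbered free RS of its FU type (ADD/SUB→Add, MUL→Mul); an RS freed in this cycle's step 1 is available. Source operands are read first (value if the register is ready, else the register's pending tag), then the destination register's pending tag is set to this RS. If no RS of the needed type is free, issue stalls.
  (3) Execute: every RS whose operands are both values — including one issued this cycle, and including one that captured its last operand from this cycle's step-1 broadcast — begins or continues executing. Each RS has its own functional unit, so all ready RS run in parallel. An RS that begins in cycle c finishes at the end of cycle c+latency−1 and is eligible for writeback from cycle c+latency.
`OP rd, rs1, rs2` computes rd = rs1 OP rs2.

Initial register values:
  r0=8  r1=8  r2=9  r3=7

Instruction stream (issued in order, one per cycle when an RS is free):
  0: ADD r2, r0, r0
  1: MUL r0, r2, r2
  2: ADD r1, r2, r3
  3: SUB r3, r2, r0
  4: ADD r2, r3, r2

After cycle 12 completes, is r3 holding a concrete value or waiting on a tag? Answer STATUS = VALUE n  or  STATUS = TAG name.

c1: issue ADD r2<-Add1 | r0:8,r1:8,r2:Add1,r3:7
c2: issue MUL r0<-Mul1 | r0:Mul1,r1:8,r2:Add1,r3:7
c3: issue ADD r1<-Add2 | r0:Mul1,r1:Add2,r2:Add1,r3:7
c4: CDB Add1=16; issue SUB r3<-Add1 | r0:Mul1,r1:Add2,r2:16,r3:Add1
c5: issue ADD r2<-Add3 | r0:Mul1,r1:Add2,r2:Add3,r3:Add1
c6: - | r0:Mul1,r1:Add2,r2:Add3,r3:Add1
c7: CDB Add2=23 | r0:Mul1,r1:23,r2:Add3,r3:Add1
c8: CDB Mul1=256 | r0:256,r1:23,r2:Add3,r3:Add1
c9: - | r0:256,r1:23,r2:Add3,r3:Add1
c10: - | r0:256,r1:23,r2:Add3,r3:Add1
c11: CDB Add1=-240 | r0:256,r1:23,r2:Add3,r3:-240
c12: - | r0:256,r1:23,r2:Add3,r3:-240

STATUS = VALUE -240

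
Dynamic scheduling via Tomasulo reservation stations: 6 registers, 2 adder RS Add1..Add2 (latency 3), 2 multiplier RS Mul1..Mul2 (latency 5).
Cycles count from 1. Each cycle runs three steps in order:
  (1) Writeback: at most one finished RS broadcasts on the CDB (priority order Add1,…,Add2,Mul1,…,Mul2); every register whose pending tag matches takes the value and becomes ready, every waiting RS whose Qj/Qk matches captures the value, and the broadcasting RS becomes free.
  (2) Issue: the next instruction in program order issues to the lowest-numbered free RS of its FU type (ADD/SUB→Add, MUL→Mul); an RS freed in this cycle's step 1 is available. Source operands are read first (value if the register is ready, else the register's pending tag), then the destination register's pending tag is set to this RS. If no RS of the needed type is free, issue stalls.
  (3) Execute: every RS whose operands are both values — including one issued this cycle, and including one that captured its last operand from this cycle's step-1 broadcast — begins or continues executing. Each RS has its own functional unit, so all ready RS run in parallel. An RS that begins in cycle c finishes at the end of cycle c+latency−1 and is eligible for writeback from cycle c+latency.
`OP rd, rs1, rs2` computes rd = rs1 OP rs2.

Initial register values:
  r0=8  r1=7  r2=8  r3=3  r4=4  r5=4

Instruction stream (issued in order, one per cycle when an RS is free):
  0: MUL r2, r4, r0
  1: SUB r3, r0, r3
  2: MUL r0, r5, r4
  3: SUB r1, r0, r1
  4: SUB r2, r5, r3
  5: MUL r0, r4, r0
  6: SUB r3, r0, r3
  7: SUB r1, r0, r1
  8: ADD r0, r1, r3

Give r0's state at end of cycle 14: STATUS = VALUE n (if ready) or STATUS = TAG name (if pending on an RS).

STATUS = VALUE 64

  c1: issue MUL r2<-Mul1  regs: r0:8,r1:7,r2:Mul1,r3:3,r4:4,r5:4
  c2: issue SUB r3<-Add1  regs: r0:8,r1:7,r2:Mul1,r3:Add1,r4:4,r5:4
  c3: issue MUL r0<-Mul2  regs: r0:Mul2,r1:7,r2:Mul1,r3:Add1,r4:4,r5:4
  c4: issue SUB r1<-Add2  regs: r0:Mul2,r1:Add2,r2:Mul1,r3:Add1,r4:4,r5:4
  c5: CDB Add1=5; issue SUB r2<-Add1  regs: r0:Mul2,r1:Add2,r2:Add1,r3:5,r4:4,r5:4
  c6: CDB Mul1=32; issue MUL r0<-Mul1  regs: r0:Mul1,r1:Add2,r2:Add1,r3:5,r4:4,r5:4
  c7: stall  regs: r0:Mul1,r1:Add2,r2:Add1,r3:5,r4:4,r5:4
  c8: CDB Add1=-1; issue SUB r3<-Add1  regs: r0:Mul1,r1:Add2,r2:-1,r3:Add1,r4:4,r5:4
  c9: CDB Mul2=16; stall  regs: r0:Mul1,r1:Add2,r2:-1,r3:Add1,r4:4,r5:4
  c10: stall  regs: r0:Mul1,r1:Add2,r2:-1,r3:Add1,r4:4,r5:4
  c11: stall  regs: r0:Mul1,r1:Add2,r2:-1,r3:Add1,r4:4,r5:4
  c12: CDB Add2=9; issue SUB r1<-Add2  regs: r0:Mul1,r1:Add2,r2:-1,r3:Add1,r4:4,r5:4
  c13: stall  regs: r0:Mul1,r1:Add2,r2:-1,r3:Add1,r4:4,r5:4
  c14: CDB Mul1=64; stall  regs: r0:64,r1:Add2,r2:-1,r3:Add1,r4:4,r5:4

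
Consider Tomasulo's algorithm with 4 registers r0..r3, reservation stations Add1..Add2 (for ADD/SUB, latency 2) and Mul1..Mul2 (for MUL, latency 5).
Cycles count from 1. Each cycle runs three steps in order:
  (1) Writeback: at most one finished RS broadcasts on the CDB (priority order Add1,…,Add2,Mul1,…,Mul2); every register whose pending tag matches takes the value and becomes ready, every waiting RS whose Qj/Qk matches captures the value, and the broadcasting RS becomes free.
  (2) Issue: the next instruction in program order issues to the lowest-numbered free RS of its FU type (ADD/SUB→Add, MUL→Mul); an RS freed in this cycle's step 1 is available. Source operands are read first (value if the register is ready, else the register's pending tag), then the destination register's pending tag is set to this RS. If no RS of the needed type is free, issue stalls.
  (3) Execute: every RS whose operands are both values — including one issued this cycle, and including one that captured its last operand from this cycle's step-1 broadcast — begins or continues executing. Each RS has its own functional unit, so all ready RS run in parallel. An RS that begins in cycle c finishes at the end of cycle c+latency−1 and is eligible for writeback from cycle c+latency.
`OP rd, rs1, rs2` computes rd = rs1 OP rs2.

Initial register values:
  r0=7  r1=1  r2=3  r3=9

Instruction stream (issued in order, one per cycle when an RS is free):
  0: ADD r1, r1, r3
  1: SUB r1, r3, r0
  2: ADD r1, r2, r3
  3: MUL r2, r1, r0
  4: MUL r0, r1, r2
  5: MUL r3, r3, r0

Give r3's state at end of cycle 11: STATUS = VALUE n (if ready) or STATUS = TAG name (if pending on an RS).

STATUS = TAG Mul1

cycle 1: issue ADD r1<-Add1 // r0:7,r1:Add1,r2:3,r3:9
cycle 2: issue SUB r1<-Add2 // r0:7,r1:Add2,r2:3,r3:9
cycle 3: CDB Add1=10; issue ADD r1<-Add1 // r0:7,r1:Add1,r2:3,r3:9
cycle 4: CDB Add2=2; issue MUL r2<-Mul1 // r0:7,r1:Add1,r2:Mul1,r3:9
cycle 5: CDB Add1=12; issue MUL r0<-Mul2 // r0:Mul2,r1:12,r2:Mul1,r3:9
cycle 6: stall // r0:Mul2,r1:12,r2:Mul1,r3:9
cycle 7: stall // r0:Mul2,r1:12,r2:Mul1,r3:9
cycle 8: stall // r0:Mul2,r1:12,r2:Mul1,r3:9
cycle 9: stall // r0:Mul2,r1:12,r2:Mul1,r3:9
cycle 10: CDB Mul1=84; issue MUL r3<-Mul1 // r0:Mul2,r1:12,r2:84,r3:Mul1
cycle 11: - // r0:Mul2,r1:12,r2:84,r3:Mul1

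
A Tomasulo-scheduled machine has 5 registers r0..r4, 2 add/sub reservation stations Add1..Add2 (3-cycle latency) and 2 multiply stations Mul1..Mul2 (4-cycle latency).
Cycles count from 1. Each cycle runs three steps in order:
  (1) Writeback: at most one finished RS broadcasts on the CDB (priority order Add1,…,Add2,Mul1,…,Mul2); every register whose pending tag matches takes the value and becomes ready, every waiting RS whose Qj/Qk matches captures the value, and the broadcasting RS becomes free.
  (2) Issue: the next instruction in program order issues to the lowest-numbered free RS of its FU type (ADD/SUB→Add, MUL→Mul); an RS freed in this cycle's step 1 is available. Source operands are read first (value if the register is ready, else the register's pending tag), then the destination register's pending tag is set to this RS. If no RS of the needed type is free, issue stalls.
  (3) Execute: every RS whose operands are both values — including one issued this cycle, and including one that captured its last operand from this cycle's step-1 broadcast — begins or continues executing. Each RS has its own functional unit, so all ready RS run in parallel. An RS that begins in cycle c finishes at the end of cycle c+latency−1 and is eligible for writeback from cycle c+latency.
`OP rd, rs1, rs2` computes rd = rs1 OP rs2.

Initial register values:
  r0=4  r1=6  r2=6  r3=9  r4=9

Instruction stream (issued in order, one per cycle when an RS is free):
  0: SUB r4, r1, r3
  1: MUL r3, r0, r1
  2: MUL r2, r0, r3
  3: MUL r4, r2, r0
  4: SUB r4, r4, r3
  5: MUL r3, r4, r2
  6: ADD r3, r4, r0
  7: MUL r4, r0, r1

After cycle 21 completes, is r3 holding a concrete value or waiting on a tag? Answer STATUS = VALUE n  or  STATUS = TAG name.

c1: issue SUB r4<-Add1 | r0:4,r1:6,r2:6,r3:9,r4:Add1
c2: issue MUL r3<-Mul1 | r0:4,r1:6,r2:6,r3:Mul1,r4:Add1
c3: issue MUL r2<-Mul2 | r0:4,r1:6,r2:Mul2,r3:Mul1,r4:Add1
c4: CDB Add1=-3; stall | r0:4,r1:6,r2:Mul2,r3:Mul1,r4:-3
c5: stall | r0:4,r1:6,r2:Mul2,r3:Mul1,r4:-3
c6: CDB Mul1=24; issue MUL r4<-Mul1 | r0:4,r1:6,r2:Mul2,r3:24,r4:Mul1
c7: issue SUB r4<-Add1 | r0:4,r1:6,r2:Mul2,r3:24,r4:Add1
c8: stall | r0:4,r1:6,r2:Mul2,r3:24,r4:Add1
c9: stall | r0:4,r1:6,r2:Mul2,r3:24,r4:Add1
c10: CDB Mul2=96; issue MUL r3<-Mul2 | r0:4,r1:6,r2:96,r3:Mul2,r4:Add1
c11: issue ADD r3<-Add2 | r0:4,r1:6,r2:96,r3:Add2,r4:Add1
c12: stall | r0:4,r1:6,r2:96,r3:Add2,r4:Add1
c13: stall | r0:4,r1:6,r2:96,r3:Add2,r4:Add1
c14: CDB Mul1=384; issue MUL r4<-Mul1 | r0:4,r1:6,r2:96,r3:Add2,r4:Mul1
c15: - | r0:4,r1:6,r2:96,r3:Add2,r4:Mul1
c16: - | r0:4,r1:6,r2:96,r3:Add2,r4:Mul1
c17: CDB Add1=360 | r0:4,r1:6,r2:96,r3:Add2,r4:Mul1
c18: CDB Mul1=24 | r0:4,r1:6,r2:96,r3:Add2,r4:24
c19: - | r0:4,r1:6,r2:96,r3:Add2,r4:24
c20: CDB Add2=364 | r0:4,r1:6,r2:96,r3:364,r4:24
c21: CDB Mul2=34560 | r0:4,r1:6,r2:96,r3:364,r4:24

STATUS = VALUE 364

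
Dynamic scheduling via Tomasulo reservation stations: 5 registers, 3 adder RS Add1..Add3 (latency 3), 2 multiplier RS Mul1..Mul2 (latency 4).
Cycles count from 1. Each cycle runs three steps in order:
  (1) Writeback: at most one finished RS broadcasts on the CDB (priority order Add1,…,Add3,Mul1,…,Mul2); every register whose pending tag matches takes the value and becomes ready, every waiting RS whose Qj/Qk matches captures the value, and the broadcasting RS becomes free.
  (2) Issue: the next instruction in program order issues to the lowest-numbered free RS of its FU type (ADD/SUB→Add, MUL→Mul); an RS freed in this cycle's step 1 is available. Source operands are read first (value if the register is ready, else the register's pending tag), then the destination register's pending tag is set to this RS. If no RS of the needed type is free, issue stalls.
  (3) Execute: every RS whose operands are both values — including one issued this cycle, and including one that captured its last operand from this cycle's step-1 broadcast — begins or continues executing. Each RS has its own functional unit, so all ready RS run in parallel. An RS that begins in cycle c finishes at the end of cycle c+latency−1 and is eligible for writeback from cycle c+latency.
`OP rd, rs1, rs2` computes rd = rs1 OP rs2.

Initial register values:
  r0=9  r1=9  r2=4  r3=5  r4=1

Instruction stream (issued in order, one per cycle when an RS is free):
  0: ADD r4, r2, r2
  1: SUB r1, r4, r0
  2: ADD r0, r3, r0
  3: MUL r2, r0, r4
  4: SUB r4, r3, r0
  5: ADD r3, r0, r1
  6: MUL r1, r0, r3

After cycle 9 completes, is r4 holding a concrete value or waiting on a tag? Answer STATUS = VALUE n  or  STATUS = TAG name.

STATUS = VALUE -9

c1: issue ADD r4<-Add1 | r0:9,r1:9,r2:4,r3:5,r4:Add1
c2: issue SUB r1<-Add2 | r0:9,r1:Add2,r2:4,r3:5,r4:Add1
c3: issue ADD r0<-Add3 | r0:Add3,r1:Add2,r2:4,r3:5,r4:Add1
c4: CDB Add1=8; issue MUL r2<-Mul1 | r0:Add3,r1:Add2,r2:Mul1,r3:5,r4:8
c5: issue SUB r4<-Add1 | r0:Add3,r1:Add2,r2:Mul1,r3:5,r4:Add1
c6: CDB Add3=14; issue ADD r3<-Add3 | r0:14,r1:Add2,r2:Mul1,r3:Add3,r4:Add1
c7: CDB Add2=-1; issue MUL r1<-Mul2 | r0:14,r1:Mul2,r2:Mul1,r3:Add3,r4:Add1
c8: - | r0:14,r1:Mul2,r2:Mul1,r3:Add3,r4:Add1
c9: CDB Add1=-9 | r0:14,r1:Mul2,r2:Mul1,r3:Add3,r4:-9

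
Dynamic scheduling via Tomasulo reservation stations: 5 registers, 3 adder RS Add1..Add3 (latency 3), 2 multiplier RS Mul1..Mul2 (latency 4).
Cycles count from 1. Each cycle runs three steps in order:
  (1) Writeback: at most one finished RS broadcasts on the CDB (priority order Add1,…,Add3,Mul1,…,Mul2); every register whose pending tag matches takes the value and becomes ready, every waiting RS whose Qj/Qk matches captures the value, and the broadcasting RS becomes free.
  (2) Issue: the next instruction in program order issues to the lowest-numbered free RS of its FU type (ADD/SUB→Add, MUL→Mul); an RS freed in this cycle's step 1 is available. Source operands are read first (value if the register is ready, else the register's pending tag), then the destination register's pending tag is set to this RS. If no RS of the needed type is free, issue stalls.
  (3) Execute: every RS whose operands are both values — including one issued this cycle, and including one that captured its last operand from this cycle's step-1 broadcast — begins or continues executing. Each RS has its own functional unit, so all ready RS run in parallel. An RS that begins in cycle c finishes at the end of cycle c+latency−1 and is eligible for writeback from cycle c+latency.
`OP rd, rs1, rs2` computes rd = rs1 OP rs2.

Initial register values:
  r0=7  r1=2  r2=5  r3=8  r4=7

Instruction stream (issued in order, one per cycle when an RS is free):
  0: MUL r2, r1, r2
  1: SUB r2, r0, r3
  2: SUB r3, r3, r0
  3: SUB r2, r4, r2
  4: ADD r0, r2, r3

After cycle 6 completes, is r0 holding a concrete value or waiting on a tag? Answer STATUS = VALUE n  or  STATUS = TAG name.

STATUS = TAG Add1

  c1: issue MUL r2<-Mul1  regs: r0:7,r1:2,r2:Mul1,r3:8,r4:7
  c2: issue SUB r2<-Add1  regs: r0:7,r1:2,r2:Add1,r3:8,r4:7
  c3: issue SUB r3<-Add2  regs: r0:7,r1:2,r2:Add1,r3:Add2,r4:7
  c4: issue SUB r2<-Add3  regs: r0:7,r1:2,r2:Add3,r3:Add2,r4:7
  c5: CDB Add1=-1; issue ADD r0<-Add1  regs: r0:Add1,r1:2,r2:Add3,r3:Add2,r4:7
  c6: CDB Add2=1  regs: r0:Add1,r1:2,r2:Add3,r3:1,r4:7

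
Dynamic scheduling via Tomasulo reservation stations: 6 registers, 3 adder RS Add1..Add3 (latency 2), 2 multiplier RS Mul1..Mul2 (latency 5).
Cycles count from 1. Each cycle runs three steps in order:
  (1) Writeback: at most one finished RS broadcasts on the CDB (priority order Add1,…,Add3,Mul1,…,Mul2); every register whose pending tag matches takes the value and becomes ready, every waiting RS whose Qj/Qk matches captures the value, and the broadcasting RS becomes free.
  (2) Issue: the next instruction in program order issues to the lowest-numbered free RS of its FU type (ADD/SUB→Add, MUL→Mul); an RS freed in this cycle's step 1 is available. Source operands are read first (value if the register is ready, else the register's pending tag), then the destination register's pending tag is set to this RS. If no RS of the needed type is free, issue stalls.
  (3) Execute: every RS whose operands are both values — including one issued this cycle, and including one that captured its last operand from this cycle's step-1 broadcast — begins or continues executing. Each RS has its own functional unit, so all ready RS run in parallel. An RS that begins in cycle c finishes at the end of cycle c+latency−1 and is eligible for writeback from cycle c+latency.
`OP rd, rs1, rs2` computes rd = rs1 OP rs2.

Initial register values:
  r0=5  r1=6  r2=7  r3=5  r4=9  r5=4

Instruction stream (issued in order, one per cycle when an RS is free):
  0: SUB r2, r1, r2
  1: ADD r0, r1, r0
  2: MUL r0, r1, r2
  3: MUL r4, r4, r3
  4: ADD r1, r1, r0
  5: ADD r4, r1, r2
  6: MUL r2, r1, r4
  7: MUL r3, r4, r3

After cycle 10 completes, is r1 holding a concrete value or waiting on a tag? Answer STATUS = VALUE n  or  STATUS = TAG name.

STATUS = VALUE 0

c1: issue SUB r2<-Add1 | r0:5,r1:6,r2:Add1,r3:5,r4:9,r5:4
c2: issue ADD r0<-Add2 | r0:Add2,r1:6,r2:Add1,r3:5,r4:9,r5:4
c3: CDB Add1=-1; issue MUL r0<-Mul1 | r0:Mul1,r1:6,r2:-1,r3:5,r4:9,r5:4
c4: CDB Add2=11; issue MUL r4<-Mul2 | r0:Mul1,r1:6,r2:-1,r3:5,r4:Mul2,r5:4
c5: issue ADD r1<-Add1 | r0:Mul1,r1:Add1,r2:-1,r3:5,r4:Mul2,r5:4
c6: issue ADD r4<-Add2 | r0:Mul1,r1:Add1,r2:-1,r3:5,r4:Add2,r5:4
c7: stall | r0:Mul1,r1:Add1,r2:-1,r3:5,r4:Add2,r5:4
c8: CDB Mul1=-6; issue MUL r2<-Mul1 | r0:-6,r1:Add1,r2:Mul1,r3:5,r4:Add2,r5:4
c9: CDB Mul2=45; issue MUL r3<-Mul2 | r0:-6,r1:Add1,r2:Mul1,r3:Mul2,r4:Add2,r5:4
c10: CDB Add1=0 | r0:-6,r1:0,r2:Mul1,r3:Mul2,r4:Add2,r5:4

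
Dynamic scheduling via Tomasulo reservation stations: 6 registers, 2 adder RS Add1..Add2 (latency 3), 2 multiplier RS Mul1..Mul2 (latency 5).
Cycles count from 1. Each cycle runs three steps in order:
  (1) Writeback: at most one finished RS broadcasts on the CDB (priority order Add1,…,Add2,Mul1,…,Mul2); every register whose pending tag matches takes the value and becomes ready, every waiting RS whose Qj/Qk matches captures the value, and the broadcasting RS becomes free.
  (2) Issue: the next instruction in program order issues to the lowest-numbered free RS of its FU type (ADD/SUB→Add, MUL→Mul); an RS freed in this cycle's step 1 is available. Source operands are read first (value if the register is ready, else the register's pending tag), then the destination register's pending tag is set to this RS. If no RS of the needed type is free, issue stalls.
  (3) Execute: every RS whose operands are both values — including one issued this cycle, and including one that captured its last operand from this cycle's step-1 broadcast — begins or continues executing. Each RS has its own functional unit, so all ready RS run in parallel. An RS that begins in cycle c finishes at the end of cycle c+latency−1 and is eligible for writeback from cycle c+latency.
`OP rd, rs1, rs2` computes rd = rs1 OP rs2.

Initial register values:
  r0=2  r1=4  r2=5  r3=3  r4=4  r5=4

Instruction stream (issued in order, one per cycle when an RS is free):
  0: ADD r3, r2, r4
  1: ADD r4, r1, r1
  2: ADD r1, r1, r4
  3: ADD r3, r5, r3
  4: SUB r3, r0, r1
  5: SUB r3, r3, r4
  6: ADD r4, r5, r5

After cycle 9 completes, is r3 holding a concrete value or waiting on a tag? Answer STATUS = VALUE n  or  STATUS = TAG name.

c1: issue ADD r3<-Add1 | r0:2,r1:4,r2:5,r3:Add1,r4:4,r5:4
c2: issue ADD r4<-Add2 | r0:2,r1:4,r2:5,r3:Add1,r4:Add2,r5:4
c3: stall | r0:2,r1:4,r2:5,r3:Add1,r4:Add2,r5:4
c4: CDB Add1=9; issue ADD r1<-Add1 | r0:2,r1:Add1,r2:5,r3:9,r4:Add2,r5:4
c5: CDB Add2=8; issue ADD r3<-Add2 | r0:2,r1:Add1,r2:5,r3:Add2,r4:8,r5:4
c6: stall | r0:2,r1:Add1,r2:5,r3:Add2,r4:8,r5:4
c7: stall | r0:2,r1:Add1,r2:5,r3:Add2,r4:8,r5:4
c8: CDB Add1=12; issue SUB r3<-Add1 | r0:2,r1:12,r2:5,r3:Add1,r4:8,r5:4
c9: CDB Add2=13; issue SUB r3<-Add2 | r0:2,r1:12,r2:5,r3:Add2,r4:8,r5:4

STATUS = TAG Add2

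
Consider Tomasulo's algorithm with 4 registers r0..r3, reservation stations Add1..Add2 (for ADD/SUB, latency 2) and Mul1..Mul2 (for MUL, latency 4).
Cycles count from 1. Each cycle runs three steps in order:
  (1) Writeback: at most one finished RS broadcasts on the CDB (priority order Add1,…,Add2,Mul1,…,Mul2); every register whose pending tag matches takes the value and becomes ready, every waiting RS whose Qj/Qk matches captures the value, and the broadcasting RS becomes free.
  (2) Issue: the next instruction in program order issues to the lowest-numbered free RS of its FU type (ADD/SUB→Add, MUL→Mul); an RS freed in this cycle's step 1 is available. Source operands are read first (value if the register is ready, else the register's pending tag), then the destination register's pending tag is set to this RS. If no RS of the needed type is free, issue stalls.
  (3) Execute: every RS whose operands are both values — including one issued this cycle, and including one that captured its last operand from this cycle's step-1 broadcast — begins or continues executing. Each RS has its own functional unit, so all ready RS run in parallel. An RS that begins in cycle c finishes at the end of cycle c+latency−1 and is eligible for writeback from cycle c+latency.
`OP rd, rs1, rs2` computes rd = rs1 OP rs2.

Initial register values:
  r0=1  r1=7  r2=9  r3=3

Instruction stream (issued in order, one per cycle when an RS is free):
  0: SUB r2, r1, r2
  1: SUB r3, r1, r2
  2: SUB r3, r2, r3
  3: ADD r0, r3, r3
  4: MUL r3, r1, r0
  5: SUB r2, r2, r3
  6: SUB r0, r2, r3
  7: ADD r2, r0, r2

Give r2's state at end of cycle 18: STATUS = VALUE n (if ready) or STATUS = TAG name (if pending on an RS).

STATUS = TAG Add1

c1: issue SUB r2<-Add1 | r0:1,r1:7,r2:Add1,r3:3
c2: issue SUB r3<-Add2 | r0:1,r1:7,r2:Add1,r3:Add2
c3: CDB Add1=-2; issue SUB r3<-Add1 | r0:1,r1:7,r2:-2,r3:Add1
c4: stall | r0:1,r1:7,r2:-2,r3:Add1
c5: CDB Add2=9; issue ADD r0<-Add2 | r0:Add2,r1:7,r2:-2,r3:Add1
c6: issue MUL r3<-Mul1 | r0:Add2,r1:7,r2:-2,r3:Mul1
c7: CDB Add1=-11; issue SUB r2<-Add1 | r0:Add2,r1:7,r2:Add1,r3:Mul1
c8: stall | r0:Add2,r1:7,r2:Add1,r3:Mul1
c9: CDB Add2=-22; issue SUB r0<-Add2 | r0:Add2,r1:7,r2:Add1,r3:Mul1
c10: stall | r0:Add2,r1:7,r2:Add1,r3:Mul1
c11: stall | r0:Add2,r1:7,r2:Add1,r3:Mul1
c12: stall | r0:Add2,r1:7,r2:Add1,r3:Mul1
c13: CDB Mul1=-154; stall | r0:Add2,r1:7,r2:Add1,r3:-154
c14: stall | r0:Add2,r1:7,r2:Add1,r3:-154
c15: CDB Add1=152; issue ADD r2<-Add1 | r0:Add2,r1:7,r2:Add1,r3:-154
c16: - | r0:Add2,r1:7,r2:Add1,r3:-154
c17: CDB Add2=306 | r0:306,r1:7,r2:Add1,r3:-154
c18: - | r0:306,r1:7,r2:Add1,r3:-154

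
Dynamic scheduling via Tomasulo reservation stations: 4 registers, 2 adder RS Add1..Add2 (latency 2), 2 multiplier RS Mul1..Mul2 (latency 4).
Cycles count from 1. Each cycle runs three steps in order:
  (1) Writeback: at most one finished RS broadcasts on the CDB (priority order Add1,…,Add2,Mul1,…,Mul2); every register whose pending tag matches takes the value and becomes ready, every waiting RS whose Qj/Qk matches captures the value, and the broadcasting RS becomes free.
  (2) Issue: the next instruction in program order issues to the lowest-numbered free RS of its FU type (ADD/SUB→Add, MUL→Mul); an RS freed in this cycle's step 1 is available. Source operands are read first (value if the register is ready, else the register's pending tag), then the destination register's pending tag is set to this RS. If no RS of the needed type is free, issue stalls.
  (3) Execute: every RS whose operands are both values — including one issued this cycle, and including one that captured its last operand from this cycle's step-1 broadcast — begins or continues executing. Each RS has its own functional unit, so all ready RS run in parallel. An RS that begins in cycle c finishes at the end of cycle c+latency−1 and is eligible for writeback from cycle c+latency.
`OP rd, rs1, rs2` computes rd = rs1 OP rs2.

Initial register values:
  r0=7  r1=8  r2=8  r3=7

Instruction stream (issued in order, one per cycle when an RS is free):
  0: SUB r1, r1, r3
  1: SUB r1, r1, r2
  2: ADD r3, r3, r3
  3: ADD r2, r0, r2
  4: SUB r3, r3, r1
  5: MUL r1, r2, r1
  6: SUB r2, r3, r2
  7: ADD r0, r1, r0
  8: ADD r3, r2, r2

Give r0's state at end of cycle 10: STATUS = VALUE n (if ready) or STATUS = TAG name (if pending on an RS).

c1: issue SUB r1<-Add1 | r0:7,r1:Add1,r2:8,r3:7
c2: issue SUB r1<-Add2 | r0:7,r1:Add2,r2:8,r3:7
c3: CDB Add1=1; issue ADD r3<-Add1 | r0:7,r1:Add2,r2:8,r3:Add1
c4: stall | r0:7,r1:Add2,r2:8,r3:Add1
c5: CDB Add1=14; issue ADD r2<-Add1 | r0:7,r1:Add2,r2:Add1,r3:14
c6: CDB Add2=-7; issue SUB r3<-Add2 | r0:7,r1:-7,r2:Add1,r3:Add2
c7: CDB Add1=15; issue MUL r1<-Mul1 | r0:7,r1:Mul1,r2:15,r3:Add2
c8: CDB Add2=21; issue SUB r2<-Add1 | r0:7,r1:Mul1,r2:Add1,r3:21
c9: issue ADD r0<-Add2 | r0:Add2,r1:Mul1,r2:Add1,r3:21
c10: CDB Add1=6; issue ADD r3<-Add1 | r0:Add2,r1:Mul1,r2:6,r3:Add1

STATUS = TAG Add2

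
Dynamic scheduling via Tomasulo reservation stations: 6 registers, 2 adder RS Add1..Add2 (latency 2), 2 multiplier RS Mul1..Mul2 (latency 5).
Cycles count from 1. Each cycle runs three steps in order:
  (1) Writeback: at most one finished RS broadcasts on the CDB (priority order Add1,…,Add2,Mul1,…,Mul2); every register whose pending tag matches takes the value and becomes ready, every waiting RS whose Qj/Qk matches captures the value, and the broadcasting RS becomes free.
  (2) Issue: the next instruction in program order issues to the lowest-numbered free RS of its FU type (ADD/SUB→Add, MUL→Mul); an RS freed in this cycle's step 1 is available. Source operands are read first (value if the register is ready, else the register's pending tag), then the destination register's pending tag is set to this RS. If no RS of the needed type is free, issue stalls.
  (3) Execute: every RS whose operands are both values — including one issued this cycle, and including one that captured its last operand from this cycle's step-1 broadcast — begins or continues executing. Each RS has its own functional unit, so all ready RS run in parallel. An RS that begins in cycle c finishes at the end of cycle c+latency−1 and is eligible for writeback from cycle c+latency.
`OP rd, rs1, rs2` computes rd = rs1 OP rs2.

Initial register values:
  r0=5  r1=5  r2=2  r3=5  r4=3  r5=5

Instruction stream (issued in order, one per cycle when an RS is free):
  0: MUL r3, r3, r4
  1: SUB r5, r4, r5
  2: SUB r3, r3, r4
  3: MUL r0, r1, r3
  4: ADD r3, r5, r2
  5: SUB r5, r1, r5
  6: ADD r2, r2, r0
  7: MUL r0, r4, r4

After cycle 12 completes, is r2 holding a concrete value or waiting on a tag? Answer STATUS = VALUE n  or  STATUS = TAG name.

cycle 1: issue MUL r3<-Mul1 // r0:5,r1:5,r2:2,r3:Mul1,r4:3,r5:5
cycle 2: issue SUB r5<-Add1 // r0:5,r1:5,r2:2,r3:Mul1,r4:3,r5:Add1
cycle 3: issue SUB r3<-Add2 // r0:5,r1:5,r2:2,r3:Add2,r4:3,r5:Add1
cycle 4: CDB Add1=-2; issue MUL r0<-Mul2 // r0:Mul2,r1:5,r2:2,r3:Add2,r4:3,r5:-2
cycle 5: issue ADD r3<-Add1 // r0:Mul2,r1:5,r2:2,r3:Add1,r4:3,r5:-2
cycle 6: CDB Mul1=15; stall // r0:Mul2,r1:5,r2:2,r3:Add1,r4:3,r5:-2
cycle 7: CDB Add1=0; issue SUB r5<-Add1 // r0:Mul2,r1:5,r2:2,r3:0,r4:3,r5:Add1
cycle 8: CDB Add2=12; issue ADD r2<-Add2 // r0:Mul2,r1:5,r2:Add2,r3:0,r4:3,r5:Add1
cycle 9: CDB Add1=7; issue MUL r0<-Mul1 // r0:Mul1,r1:5,r2:Add2,r3:0,r4:3,r5:7
cycle 10: - // r0:Mul1,r1:5,r2:Add2,r3:0,r4:3,r5:7
cycle 11: - // r0:Mul1,r1:5,r2:Add2,r3:0,r4:3,r5:7
cycle 12: - // r0:Mul1,r1:5,r2:Add2,r3:0,r4:3,r5:7

STATUS = TAG Add2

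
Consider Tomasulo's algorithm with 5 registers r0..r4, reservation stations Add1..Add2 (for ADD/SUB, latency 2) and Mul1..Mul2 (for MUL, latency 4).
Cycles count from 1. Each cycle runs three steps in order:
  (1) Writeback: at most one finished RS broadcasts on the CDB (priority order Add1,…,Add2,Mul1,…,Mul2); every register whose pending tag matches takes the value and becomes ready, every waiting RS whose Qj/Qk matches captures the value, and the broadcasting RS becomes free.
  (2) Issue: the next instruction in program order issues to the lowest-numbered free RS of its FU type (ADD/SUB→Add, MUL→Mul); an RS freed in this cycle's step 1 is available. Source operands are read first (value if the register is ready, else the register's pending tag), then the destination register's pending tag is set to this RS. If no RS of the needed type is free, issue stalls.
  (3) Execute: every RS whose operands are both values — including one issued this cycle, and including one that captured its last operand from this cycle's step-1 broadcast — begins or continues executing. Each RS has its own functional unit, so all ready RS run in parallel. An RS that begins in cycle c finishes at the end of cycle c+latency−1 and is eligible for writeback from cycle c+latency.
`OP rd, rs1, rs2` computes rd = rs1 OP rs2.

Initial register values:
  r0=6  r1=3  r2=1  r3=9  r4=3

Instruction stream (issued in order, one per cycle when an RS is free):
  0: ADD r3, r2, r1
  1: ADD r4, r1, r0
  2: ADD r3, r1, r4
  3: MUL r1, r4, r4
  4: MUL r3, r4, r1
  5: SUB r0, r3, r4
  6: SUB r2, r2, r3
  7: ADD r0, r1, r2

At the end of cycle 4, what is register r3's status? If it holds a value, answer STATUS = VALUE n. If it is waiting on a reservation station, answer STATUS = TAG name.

STATUS = TAG Add1

  c1: issue ADD r3<-Add1  regs: r0:6,r1:3,r2:1,r3:Add1,r4:3
  c2: issue ADD r4<-Add2  regs: r0:6,r1:3,r2:1,r3:Add1,r4:Add2
  c3: CDB Add1=4; issue ADD r3<-Add1  regs: r0:6,r1:3,r2:1,r3:Add1,r4:Add2
  c4: CDB Add2=9; issue MUL r1<-Mul1  regs: r0:6,r1:Mul1,r2:1,r3:Add1,r4:9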